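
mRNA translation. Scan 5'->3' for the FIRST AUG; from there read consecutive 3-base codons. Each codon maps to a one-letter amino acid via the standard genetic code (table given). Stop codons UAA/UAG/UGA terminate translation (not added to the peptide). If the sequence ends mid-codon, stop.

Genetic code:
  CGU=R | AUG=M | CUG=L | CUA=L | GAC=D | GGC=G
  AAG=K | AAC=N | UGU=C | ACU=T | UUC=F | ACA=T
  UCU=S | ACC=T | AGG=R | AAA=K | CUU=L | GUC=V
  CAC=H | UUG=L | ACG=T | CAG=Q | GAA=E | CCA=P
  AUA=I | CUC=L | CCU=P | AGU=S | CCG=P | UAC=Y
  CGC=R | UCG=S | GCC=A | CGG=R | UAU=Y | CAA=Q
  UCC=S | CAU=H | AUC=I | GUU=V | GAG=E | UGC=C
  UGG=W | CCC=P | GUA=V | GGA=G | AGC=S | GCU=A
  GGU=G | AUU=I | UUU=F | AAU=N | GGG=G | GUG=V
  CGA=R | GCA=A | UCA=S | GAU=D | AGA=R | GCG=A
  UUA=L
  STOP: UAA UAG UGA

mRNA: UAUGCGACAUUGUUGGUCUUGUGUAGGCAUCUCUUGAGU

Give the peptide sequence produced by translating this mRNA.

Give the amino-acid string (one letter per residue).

start AUG at pos 1
pos 1: AUG -> M; peptide=M
pos 4: CGA -> R; peptide=MR
pos 7: CAU -> H; peptide=MRH
pos 10: UGU -> C; peptide=MRHC
pos 13: UGG -> W; peptide=MRHCW
pos 16: UCU -> S; peptide=MRHCWS
pos 19: UGU -> C; peptide=MRHCWSC
pos 22: GUA -> V; peptide=MRHCWSCV
pos 25: GGC -> G; peptide=MRHCWSCVG
pos 28: AUC -> I; peptide=MRHCWSCVGI
pos 31: UCU -> S; peptide=MRHCWSCVGIS
pos 34: UGA -> STOP

Answer: MRHCWSCVGIS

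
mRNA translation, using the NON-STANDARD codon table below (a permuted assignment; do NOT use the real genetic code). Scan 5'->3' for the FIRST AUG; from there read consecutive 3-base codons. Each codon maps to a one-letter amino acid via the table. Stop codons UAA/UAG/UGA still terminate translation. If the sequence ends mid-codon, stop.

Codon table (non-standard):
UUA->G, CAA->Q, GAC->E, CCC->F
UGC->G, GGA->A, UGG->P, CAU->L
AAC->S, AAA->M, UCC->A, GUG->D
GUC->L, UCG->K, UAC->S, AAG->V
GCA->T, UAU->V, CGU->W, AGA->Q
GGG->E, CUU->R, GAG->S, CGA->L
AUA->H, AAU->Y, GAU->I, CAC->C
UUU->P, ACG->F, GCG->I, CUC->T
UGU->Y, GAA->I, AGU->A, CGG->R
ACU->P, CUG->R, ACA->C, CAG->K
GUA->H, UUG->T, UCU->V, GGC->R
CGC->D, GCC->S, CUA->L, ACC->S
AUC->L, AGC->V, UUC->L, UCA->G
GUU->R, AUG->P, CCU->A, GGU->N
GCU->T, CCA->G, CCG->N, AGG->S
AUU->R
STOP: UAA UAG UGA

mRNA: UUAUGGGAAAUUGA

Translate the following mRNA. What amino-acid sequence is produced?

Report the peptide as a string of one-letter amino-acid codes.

Answer: PAY

Derivation:
start AUG at pos 2
pos 2: AUG -> P; peptide=P
pos 5: GGA -> A; peptide=PA
pos 8: AAU -> Y; peptide=PAY
pos 11: UGA -> STOP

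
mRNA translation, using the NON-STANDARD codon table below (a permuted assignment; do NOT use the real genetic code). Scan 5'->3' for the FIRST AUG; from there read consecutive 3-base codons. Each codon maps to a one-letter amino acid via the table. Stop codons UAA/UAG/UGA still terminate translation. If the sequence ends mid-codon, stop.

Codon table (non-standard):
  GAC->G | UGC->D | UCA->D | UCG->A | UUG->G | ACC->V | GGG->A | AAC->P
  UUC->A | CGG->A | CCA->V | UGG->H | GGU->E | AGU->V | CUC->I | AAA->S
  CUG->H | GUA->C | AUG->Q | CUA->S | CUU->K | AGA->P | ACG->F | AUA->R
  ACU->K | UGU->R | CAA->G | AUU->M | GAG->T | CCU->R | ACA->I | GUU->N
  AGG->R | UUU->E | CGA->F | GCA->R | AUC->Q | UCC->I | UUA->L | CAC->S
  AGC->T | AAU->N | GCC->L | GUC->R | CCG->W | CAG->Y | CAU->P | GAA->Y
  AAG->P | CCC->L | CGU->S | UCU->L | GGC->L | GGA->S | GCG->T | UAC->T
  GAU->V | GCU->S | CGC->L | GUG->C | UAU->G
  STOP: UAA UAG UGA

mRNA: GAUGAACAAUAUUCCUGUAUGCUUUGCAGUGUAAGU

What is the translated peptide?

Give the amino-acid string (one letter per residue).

start AUG at pos 1
pos 1: AUG -> Q; peptide=Q
pos 4: AAC -> P; peptide=QP
pos 7: AAU -> N; peptide=QPN
pos 10: AUU -> M; peptide=QPNM
pos 13: CCU -> R; peptide=QPNMR
pos 16: GUA -> C; peptide=QPNMRC
pos 19: UGC -> D; peptide=QPNMRCD
pos 22: UUU -> E; peptide=QPNMRCDE
pos 25: GCA -> R; peptide=QPNMRCDER
pos 28: GUG -> C; peptide=QPNMRCDERC
pos 31: UAA -> STOP

Answer: QPNMRCDERC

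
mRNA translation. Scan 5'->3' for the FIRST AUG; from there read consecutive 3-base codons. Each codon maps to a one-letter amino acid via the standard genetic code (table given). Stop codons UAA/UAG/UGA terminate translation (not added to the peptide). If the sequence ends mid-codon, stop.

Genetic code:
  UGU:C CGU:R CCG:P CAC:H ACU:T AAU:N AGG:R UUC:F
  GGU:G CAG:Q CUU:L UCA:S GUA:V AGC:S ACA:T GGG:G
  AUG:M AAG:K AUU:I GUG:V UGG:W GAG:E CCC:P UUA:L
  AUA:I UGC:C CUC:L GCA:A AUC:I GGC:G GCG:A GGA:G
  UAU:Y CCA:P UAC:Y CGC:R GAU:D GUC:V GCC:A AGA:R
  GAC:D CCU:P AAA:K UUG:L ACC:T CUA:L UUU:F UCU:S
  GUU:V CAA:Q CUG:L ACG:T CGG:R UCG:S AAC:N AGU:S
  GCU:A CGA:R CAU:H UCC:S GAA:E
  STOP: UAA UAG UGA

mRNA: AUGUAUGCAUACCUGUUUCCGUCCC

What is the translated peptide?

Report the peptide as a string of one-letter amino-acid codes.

Answer: MYAYLFPS

Derivation:
start AUG at pos 0
pos 0: AUG -> M; peptide=M
pos 3: UAU -> Y; peptide=MY
pos 6: GCA -> A; peptide=MYA
pos 9: UAC -> Y; peptide=MYAY
pos 12: CUG -> L; peptide=MYAYL
pos 15: UUU -> F; peptide=MYAYLF
pos 18: CCG -> P; peptide=MYAYLFP
pos 21: UCC -> S; peptide=MYAYLFPS
pos 24: only 1 nt remain (<3), stop (end of mRNA)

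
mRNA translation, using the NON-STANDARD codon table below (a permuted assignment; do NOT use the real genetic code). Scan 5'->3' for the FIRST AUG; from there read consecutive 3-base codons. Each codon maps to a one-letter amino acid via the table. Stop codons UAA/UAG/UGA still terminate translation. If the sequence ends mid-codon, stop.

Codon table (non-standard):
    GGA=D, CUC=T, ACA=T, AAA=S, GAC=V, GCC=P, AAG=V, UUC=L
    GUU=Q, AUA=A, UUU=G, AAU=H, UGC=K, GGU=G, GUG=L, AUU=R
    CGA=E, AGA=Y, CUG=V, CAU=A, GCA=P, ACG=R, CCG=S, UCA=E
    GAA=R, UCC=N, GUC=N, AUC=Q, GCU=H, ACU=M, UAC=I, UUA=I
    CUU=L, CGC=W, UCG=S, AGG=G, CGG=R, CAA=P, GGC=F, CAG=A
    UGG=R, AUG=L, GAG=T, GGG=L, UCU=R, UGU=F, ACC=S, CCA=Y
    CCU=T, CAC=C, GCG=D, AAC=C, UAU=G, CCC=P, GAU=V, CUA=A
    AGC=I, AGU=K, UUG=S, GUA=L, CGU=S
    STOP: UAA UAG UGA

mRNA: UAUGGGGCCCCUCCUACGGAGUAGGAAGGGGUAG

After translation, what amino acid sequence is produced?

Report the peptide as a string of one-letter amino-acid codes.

Answer: LLPTARKGVL

Derivation:
start AUG at pos 1
pos 1: AUG -> L; peptide=L
pos 4: GGG -> L; peptide=LL
pos 7: CCC -> P; peptide=LLP
pos 10: CUC -> T; peptide=LLPT
pos 13: CUA -> A; peptide=LLPTA
pos 16: CGG -> R; peptide=LLPTAR
pos 19: AGU -> K; peptide=LLPTARK
pos 22: AGG -> G; peptide=LLPTARKG
pos 25: AAG -> V; peptide=LLPTARKGV
pos 28: GGG -> L; peptide=LLPTARKGVL
pos 31: UAG -> STOP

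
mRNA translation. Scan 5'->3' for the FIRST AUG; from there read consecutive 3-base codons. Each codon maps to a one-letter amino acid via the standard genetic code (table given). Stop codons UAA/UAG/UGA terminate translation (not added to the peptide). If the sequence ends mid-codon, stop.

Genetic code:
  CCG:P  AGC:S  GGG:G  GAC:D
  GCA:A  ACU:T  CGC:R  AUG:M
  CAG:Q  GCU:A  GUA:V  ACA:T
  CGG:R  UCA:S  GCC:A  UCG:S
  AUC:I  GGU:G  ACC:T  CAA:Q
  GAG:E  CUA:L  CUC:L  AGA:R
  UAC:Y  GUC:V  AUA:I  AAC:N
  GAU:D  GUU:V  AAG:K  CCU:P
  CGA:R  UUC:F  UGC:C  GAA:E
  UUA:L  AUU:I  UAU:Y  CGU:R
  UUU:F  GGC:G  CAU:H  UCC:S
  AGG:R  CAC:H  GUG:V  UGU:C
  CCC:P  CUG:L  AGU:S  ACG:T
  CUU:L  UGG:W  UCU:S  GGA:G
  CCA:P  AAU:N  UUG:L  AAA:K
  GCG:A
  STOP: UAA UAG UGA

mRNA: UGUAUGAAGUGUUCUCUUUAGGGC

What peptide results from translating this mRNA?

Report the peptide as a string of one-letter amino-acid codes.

start AUG at pos 3
pos 3: AUG -> M; peptide=M
pos 6: AAG -> K; peptide=MK
pos 9: UGU -> C; peptide=MKC
pos 12: UCU -> S; peptide=MKCS
pos 15: CUU -> L; peptide=MKCSL
pos 18: UAG -> STOP

Answer: MKCSL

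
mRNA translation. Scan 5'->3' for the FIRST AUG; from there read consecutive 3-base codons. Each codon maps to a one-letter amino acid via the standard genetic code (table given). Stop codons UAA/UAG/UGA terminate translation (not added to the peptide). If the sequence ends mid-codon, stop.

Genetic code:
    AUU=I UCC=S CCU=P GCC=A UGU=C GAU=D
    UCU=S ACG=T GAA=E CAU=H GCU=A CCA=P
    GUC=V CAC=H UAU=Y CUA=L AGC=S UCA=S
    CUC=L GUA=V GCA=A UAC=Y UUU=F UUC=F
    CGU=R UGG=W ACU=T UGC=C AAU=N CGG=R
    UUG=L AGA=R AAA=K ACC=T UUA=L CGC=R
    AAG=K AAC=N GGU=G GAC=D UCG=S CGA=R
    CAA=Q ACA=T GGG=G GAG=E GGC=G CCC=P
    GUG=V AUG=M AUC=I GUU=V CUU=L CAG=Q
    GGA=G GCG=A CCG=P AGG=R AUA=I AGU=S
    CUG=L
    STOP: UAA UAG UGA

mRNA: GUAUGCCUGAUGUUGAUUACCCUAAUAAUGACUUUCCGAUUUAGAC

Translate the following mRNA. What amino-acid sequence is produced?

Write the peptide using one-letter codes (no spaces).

start AUG at pos 2
pos 2: AUG -> M; peptide=M
pos 5: CCU -> P; peptide=MP
pos 8: GAU -> D; peptide=MPD
pos 11: GUU -> V; peptide=MPDV
pos 14: GAU -> D; peptide=MPDVD
pos 17: UAC -> Y; peptide=MPDVDY
pos 20: CCU -> P; peptide=MPDVDYP
pos 23: AAU -> N; peptide=MPDVDYPN
pos 26: AAU -> N; peptide=MPDVDYPNN
pos 29: GAC -> D; peptide=MPDVDYPNND
pos 32: UUU -> F; peptide=MPDVDYPNNDF
pos 35: CCG -> P; peptide=MPDVDYPNNDFP
pos 38: AUU -> I; peptide=MPDVDYPNNDFPI
pos 41: UAG -> STOP

Answer: MPDVDYPNNDFPI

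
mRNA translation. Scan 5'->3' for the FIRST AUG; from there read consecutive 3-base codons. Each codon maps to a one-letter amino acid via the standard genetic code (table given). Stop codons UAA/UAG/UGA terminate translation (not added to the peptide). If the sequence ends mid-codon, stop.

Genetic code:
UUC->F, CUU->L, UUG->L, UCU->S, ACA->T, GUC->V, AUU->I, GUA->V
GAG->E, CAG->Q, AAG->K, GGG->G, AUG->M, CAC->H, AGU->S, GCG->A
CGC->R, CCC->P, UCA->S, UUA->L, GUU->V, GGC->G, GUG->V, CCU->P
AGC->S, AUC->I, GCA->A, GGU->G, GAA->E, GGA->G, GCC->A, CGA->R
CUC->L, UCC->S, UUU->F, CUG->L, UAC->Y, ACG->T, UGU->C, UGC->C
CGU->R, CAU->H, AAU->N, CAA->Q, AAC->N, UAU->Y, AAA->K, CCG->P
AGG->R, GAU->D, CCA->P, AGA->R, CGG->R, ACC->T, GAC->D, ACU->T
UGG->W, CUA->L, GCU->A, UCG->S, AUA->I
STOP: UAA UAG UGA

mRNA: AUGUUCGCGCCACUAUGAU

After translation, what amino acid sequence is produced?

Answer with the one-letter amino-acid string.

start AUG at pos 0
pos 0: AUG -> M; peptide=M
pos 3: UUC -> F; peptide=MF
pos 6: GCG -> A; peptide=MFA
pos 9: CCA -> P; peptide=MFAP
pos 12: CUA -> L; peptide=MFAPL
pos 15: UGA -> STOP

Answer: MFAPL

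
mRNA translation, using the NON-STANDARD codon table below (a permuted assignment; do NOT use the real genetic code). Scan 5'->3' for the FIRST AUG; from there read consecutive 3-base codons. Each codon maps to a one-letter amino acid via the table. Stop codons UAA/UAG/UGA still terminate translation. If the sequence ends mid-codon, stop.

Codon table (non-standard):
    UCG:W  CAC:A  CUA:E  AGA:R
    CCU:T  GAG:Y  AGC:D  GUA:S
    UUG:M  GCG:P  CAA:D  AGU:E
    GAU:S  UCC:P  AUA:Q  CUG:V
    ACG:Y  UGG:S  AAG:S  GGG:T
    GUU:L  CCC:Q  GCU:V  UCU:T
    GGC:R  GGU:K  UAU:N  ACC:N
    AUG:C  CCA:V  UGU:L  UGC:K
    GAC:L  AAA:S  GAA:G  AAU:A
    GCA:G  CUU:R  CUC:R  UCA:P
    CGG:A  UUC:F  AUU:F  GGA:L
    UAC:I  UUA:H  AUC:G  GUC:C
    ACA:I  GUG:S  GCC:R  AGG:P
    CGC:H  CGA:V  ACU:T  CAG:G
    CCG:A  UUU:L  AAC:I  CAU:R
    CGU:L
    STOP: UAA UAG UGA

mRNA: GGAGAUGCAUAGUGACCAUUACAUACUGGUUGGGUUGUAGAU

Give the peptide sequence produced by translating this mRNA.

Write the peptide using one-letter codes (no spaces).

start AUG at pos 4
pos 4: AUG -> C; peptide=C
pos 7: CAU -> R; peptide=CR
pos 10: AGU -> E; peptide=CRE
pos 13: GAC -> L; peptide=CREL
pos 16: CAU -> R; peptide=CRELR
pos 19: UAC -> I; peptide=CRELRI
pos 22: AUA -> Q; peptide=CRELRIQ
pos 25: CUG -> V; peptide=CRELRIQV
pos 28: GUU -> L; peptide=CRELRIQVL
pos 31: GGG -> T; peptide=CRELRIQVLT
pos 34: UUG -> M; peptide=CRELRIQVLTM
pos 37: UAG -> STOP

Answer: CRELRIQVLTM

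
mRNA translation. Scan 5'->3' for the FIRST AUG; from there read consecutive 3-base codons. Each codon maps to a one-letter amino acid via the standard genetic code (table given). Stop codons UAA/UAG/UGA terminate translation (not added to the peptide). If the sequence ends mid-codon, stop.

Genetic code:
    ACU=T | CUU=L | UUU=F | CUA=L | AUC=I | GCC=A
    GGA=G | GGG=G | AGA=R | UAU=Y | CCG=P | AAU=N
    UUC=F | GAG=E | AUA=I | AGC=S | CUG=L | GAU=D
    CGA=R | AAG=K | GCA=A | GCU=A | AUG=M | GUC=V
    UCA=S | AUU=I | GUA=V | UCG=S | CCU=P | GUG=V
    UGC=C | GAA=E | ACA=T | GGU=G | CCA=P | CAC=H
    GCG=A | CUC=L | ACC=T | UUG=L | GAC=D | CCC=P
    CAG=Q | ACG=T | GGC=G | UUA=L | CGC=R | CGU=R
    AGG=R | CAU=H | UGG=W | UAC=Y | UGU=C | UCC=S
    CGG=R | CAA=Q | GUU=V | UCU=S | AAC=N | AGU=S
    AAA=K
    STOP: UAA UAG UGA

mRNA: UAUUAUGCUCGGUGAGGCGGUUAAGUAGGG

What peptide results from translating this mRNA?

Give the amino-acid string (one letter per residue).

start AUG at pos 4
pos 4: AUG -> M; peptide=M
pos 7: CUC -> L; peptide=ML
pos 10: GGU -> G; peptide=MLG
pos 13: GAG -> E; peptide=MLGE
pos 16: GCG -> A; peptide=MLGEA
pos 19: GUU -> V; peptide=MLGEAV
pos 22: AAG -> K; peptide=MLGEAVK
pos 25: UAG -> STOP

Answer: MLGEAVK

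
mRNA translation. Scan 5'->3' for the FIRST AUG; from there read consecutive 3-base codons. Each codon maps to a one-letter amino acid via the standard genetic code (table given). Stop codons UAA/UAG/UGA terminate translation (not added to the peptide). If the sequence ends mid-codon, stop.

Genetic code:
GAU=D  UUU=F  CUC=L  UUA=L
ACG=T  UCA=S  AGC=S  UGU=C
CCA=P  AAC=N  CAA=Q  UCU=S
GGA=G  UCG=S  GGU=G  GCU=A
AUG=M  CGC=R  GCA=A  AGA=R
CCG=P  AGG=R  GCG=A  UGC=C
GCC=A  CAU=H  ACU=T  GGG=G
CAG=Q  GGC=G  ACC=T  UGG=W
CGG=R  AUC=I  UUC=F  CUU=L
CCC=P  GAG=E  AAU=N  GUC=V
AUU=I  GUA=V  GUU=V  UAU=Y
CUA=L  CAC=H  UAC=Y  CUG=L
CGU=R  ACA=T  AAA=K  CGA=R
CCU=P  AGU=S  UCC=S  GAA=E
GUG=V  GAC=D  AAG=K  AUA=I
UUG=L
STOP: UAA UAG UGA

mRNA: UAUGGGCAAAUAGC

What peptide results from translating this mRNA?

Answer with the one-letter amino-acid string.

start AUG at pos 1
pos 1: AUG -> M; peptide=M
pos 4: GGC -> G; peptide=MG
pos 7: AAA -> K; peptide=MGK
pos 10: UAG -> STOP

Answer: MGK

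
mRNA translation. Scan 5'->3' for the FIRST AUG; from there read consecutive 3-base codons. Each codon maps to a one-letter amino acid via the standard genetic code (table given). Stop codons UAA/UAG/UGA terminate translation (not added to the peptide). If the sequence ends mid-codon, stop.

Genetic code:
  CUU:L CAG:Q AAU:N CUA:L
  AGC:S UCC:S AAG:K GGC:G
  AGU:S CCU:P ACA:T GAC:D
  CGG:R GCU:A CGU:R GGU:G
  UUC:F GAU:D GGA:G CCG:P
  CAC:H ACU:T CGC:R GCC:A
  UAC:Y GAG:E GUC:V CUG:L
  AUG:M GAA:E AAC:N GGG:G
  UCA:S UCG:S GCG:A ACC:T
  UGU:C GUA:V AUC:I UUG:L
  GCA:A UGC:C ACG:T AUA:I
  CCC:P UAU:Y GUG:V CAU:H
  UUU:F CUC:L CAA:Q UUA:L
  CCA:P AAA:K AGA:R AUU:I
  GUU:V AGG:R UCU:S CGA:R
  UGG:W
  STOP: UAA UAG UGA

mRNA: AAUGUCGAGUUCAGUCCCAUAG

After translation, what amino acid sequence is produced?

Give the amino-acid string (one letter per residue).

Answer: MSSSVP

Derivation:
start AUG at pos 1
pos 1: AUG -> M; peptide=M
pos 4: UCG -> S; peptide=MS
pos 7: AGU -> S; peptide=MSS
pos 10: UCA -> S; peptide=MSSS
pos 13: GUC -> V; peptide=MSSSV
pos 16: CCA -> P; peptide=MSSSVP
pos 19: UAG -> STOP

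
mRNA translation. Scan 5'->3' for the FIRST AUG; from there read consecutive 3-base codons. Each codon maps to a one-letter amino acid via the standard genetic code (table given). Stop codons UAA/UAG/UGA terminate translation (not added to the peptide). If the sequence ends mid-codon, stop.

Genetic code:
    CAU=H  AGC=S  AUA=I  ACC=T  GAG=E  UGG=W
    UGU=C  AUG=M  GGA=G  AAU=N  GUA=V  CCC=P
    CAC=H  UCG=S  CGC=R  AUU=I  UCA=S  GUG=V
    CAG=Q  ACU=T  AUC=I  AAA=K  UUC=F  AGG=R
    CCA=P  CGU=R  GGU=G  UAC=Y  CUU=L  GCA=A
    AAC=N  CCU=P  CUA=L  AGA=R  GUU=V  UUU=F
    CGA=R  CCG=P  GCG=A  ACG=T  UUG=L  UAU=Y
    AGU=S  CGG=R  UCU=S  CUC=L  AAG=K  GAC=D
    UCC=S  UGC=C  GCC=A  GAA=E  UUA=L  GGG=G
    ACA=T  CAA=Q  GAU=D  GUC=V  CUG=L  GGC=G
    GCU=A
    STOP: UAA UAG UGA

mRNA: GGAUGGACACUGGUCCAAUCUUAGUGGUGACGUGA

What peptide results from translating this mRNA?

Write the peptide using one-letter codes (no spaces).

Answer: MDTGPILVVT

Derivation:
start AUG at pos 2
pos 2: AUG -> M; peptide=M
pos 5: GAC -> D; peptide=MD
pos 8: ACU -> T; peptide=MDT
pos 11: GGU -> G; peptide=MDTG
pos 14: CCA -> P; peptide=MDTGP
pos 17: AUC -> I; peptide=MDTGPI
pos 20: UUA -> L; peptide=MDTGPIL
pos 23: GUG -> V; peptide=MDTGPILV
pos 26: GUG -> V; peptide=MDTGPILVV
pos 29: ACG -> T; peptide=MDTGPILVVT
pos 32: UGA -> STOP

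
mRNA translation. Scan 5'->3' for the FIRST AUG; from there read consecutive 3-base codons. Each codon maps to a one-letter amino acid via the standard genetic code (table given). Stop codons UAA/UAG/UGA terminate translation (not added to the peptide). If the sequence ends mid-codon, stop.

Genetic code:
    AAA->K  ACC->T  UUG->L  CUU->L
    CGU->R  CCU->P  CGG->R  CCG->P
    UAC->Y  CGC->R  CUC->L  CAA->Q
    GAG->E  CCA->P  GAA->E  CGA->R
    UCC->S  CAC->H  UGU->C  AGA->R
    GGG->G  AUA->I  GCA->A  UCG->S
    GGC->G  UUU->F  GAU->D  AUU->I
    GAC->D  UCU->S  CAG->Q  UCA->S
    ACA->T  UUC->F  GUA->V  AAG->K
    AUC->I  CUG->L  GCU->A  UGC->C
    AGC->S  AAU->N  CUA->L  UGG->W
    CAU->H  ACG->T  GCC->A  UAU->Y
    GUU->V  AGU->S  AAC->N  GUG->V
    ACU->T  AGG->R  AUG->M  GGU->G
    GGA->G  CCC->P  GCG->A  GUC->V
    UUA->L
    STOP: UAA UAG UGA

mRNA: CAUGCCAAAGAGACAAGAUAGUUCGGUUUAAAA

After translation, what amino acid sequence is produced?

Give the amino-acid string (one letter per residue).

start AUG at pos 1
pos 1: AUG -> M; peptide=M
pos 4: CCA -> P; peptide=MP
pos 7: AAG -> K; peptide=MPK
pos 10: AGA -> R; peptide=MPKR
pos 13: CAA -> Q; peptide=MPKRQ
pos 16: GAU -> D; peptide=MPKRQD
pos 19: AGU -> S; peptide=MPKRQDS
pos 22: UCG -> S; peptide=MPKRQDSS
pos 25: GUU -> V; peptide=MPKRQDSSV
pos 28: UAA -> STOP

Answer: MPKRQDSSV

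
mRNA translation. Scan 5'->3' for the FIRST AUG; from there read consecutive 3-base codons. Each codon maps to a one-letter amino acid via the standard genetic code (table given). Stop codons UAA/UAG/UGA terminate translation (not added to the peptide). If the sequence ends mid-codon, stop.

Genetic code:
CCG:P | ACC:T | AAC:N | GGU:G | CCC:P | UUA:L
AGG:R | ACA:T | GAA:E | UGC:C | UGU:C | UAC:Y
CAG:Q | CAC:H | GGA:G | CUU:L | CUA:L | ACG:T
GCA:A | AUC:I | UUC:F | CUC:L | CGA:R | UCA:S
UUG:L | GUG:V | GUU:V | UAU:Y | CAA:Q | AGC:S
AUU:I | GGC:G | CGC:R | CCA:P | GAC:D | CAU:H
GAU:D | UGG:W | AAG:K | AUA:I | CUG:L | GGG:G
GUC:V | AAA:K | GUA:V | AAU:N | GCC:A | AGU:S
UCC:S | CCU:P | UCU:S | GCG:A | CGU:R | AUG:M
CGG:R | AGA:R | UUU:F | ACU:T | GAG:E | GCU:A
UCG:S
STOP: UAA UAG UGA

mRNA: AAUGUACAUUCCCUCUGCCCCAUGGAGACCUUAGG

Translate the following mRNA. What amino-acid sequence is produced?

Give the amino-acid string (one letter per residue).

Answer: MYIPSAPWRP

Derivation:
start AUG at pos 1
pos 1: AUG -> M; peptide=M
pos 4: UAC -> Y; peptide=MY
pos 7: AUU -> I; peptide=MYI
pos 10: CCC -> P; peptide=MYIP
pos 13: UCU -> S; peptide=MYIPS
pos 16: GCC -> A; peptide=MYIPSA
pos 19: CCA -> P; peptide=MYIPSAP
pos 22: UGG -> W; peptide=MYIPSAPW
pos 25: AGA -> R; peptide=MYIPSAPWR
pos 28: CCU -> P; peptide=MYIPSAPWRP
pos 31: UAG -> STOP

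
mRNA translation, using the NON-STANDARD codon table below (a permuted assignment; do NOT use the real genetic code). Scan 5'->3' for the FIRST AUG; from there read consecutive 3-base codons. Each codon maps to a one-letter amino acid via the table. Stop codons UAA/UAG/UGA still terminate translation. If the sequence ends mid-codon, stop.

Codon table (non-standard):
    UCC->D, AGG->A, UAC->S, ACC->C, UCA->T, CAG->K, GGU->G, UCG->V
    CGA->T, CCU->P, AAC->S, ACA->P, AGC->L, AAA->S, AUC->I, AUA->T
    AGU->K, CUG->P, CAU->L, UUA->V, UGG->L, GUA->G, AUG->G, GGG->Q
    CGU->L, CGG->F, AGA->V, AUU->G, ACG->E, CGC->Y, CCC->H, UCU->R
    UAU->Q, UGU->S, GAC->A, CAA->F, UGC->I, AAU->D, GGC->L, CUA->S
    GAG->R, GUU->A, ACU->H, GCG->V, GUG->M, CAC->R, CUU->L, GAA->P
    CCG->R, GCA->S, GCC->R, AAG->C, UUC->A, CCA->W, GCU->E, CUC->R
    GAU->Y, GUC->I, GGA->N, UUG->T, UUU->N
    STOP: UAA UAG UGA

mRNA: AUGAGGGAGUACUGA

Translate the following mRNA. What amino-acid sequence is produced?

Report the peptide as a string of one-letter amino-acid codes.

start AUG at pos 0
pos 0: AUG -> G; peptide=G
pos 3: AGG -> A; peptide=GA
pos 6: GAG -> R; peptide=GAR
pos 9: UAC -> S; peptide=GARS
pos 12: UGA -> STOP

Answer: GARS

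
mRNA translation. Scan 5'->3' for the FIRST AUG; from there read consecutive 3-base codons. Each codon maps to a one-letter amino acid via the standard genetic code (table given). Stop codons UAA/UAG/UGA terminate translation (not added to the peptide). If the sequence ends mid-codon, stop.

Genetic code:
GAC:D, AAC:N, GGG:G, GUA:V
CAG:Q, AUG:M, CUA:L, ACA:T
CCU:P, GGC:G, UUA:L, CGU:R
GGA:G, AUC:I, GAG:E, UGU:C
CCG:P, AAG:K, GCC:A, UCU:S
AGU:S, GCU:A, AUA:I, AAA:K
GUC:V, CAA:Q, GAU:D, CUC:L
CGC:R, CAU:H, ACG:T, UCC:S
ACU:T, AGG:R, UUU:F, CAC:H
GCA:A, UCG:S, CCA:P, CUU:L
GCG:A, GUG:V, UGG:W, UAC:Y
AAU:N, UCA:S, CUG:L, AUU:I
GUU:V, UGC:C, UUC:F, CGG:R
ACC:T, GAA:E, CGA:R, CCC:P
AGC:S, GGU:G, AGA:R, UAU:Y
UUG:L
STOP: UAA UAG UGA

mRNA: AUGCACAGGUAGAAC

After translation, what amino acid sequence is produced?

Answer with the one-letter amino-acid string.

start AUG at pos 0
pos 0: AUG -> M; peptide=M
pos 3: CAC -> H; peptide=MH
pos 6: AGG -> R; peptide=MHR
pos 9: UAG -> STOP

Answer: MHR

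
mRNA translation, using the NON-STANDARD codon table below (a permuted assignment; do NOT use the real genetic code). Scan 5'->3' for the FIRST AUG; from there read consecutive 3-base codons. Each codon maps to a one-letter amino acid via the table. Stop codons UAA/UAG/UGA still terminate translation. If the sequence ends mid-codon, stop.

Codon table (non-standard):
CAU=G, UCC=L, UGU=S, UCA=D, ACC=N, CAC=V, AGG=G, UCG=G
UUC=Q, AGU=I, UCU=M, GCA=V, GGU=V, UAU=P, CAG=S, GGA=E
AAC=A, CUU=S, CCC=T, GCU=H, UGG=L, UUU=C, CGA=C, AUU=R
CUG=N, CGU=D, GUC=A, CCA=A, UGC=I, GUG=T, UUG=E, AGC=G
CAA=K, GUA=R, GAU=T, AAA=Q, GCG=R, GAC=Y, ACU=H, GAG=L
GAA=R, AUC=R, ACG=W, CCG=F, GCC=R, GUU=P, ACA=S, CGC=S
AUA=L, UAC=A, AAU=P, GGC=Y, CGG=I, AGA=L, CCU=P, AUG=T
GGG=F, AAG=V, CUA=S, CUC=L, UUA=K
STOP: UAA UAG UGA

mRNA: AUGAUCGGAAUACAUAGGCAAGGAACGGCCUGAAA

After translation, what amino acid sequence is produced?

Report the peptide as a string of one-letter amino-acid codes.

Answer: TRELGGKEWR

Derivation:
start AUG at pos 0
pos 0: AUG -> T; peptide=T
pos 3: AUC -> R; peptide=TR
pos 6: GGA -> E; peptide=TRE
pos 9: AUA -> L; peptide=TREL
pos 12: CAU -> G; peptide=TRELG
pos 15: AGG -> G; peptide=TRELGG
pos 18: CAA -> K; peptide=TRELGGK
pos 21: GGA -> E; peptide=TRELGGKE
pos 24: ACG -> W; peptide=TRELGGKEW
pos 27: GCC -> R; peptide=TRELGGKEWR
pos 30: UGA -> STOP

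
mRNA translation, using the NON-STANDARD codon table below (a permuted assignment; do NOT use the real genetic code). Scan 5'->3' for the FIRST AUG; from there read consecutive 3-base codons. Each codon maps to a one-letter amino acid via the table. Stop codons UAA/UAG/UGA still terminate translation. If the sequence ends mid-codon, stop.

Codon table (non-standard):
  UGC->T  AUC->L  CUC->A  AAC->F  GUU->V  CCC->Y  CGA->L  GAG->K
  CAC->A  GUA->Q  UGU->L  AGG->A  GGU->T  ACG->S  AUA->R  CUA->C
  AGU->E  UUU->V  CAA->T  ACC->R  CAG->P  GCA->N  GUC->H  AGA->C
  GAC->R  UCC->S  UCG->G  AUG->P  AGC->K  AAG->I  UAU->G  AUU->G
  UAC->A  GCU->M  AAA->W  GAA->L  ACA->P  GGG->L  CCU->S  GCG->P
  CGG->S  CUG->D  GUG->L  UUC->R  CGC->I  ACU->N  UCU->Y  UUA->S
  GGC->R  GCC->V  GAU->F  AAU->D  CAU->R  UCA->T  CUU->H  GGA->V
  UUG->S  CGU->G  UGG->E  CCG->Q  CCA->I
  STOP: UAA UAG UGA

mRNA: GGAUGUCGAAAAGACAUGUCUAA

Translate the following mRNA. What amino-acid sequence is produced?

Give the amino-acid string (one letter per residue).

Answer: PGWCRH

Derivation:
start AUG at pos 2
pos 2: AUG -> P; peptide=P
pos 5: UCG -> G; peptide=PG
pos 8: AAA -> W; peptide=PGW
pos 11: AGA -> C; peptide=PGWC
pos 14: CAU -> R; peptide=PGWCR
pos 17: GUC -> H; peptide=PGWCRH
pos 20: UAA -> STOP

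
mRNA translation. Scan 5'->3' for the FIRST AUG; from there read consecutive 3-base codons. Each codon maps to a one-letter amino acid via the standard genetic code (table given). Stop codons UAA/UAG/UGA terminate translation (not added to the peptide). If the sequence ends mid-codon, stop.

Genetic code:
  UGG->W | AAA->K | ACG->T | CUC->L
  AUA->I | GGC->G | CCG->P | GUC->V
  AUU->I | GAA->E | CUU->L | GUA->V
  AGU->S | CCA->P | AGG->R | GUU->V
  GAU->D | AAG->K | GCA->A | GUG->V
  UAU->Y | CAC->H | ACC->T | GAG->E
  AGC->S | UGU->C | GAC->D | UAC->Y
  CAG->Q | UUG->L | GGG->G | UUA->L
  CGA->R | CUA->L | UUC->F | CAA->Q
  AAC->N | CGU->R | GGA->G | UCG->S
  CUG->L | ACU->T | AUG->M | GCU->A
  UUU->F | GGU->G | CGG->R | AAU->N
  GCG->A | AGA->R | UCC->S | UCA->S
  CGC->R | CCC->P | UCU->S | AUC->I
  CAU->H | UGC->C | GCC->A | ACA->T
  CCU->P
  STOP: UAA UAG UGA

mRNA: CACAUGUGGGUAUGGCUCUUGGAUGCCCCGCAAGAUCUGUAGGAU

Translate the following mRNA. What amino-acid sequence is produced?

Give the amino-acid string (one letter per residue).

start AUG at pos 3
pos 3: AUG -> M; peptide=M
pos 6: UGG -> W; peptide=MW
pos 9: GUA -> V; peptide=MWV
pos 12: UGG -> W; peptide=MWVW
pos 15: CUC -> L; peptide=MWVWL
pos 18: UUG -> L; peptide=MWVWLL
pos 21: GAU -> D; peptide=MWVWLLD
pos 24: GCC -> A; peptide=MWVWLLDA
pos 27: CCG -> P; peptide=MWVWLLDAP
pos 30: CAA -> Q; peptide=MWVWLLDAPQ
pos 33: GAU -> D; peptide=MWVWLLDAPQD
pos 36: CUG -> L; peptide=MWVWLLDAPQDL
pos 39: UAG -> STOP

Answer: MWVWLLDAPQDL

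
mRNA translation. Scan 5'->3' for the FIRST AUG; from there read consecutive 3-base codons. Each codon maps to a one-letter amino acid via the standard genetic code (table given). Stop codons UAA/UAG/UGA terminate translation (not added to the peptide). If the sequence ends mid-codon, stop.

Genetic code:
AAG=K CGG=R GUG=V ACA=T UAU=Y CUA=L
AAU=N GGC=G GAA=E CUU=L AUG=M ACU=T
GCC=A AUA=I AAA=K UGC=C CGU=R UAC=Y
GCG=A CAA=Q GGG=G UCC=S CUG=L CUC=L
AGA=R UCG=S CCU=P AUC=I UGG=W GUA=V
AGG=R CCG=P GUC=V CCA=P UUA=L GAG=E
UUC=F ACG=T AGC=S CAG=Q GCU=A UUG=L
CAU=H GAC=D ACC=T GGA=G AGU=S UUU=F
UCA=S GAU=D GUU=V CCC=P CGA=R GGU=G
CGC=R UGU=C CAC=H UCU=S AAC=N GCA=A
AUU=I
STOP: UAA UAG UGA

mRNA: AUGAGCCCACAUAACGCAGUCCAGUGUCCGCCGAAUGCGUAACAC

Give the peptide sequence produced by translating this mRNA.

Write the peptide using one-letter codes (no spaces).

start AUG at pos 0
pos 0: AUG -> M; peptide=M
pos 3: AGC -> S; peptide=MS
pos 6: CCA -> P; peptide=MSP
pos 9: CAU -> H; peptide=MSPH
pos 12: AAC -> N; peptide=MSPHN
pos 15: GCA -> A; peptide=MSPHNA
pos 18: GUC -> V; peptide=MSPHNAV
pos 21: CAG -> Q; peptide=MSPHNAVQ
pos 24: UGU -> C; peptide=MSPHNAVQC
pos 27: CCG -> P; peptide=MSPHNAVQCP
pos 30: CCG -> P; peptide=MSPHNAVQCPP
pos 33: AAU -> N; peptide=MSPHNAVQCPPN
pos 36: GCG -> A; peptide=MSPHNAVQCPPNA
pos 39: UAA -> STOP

Answer: MSPHNAVQCPPNA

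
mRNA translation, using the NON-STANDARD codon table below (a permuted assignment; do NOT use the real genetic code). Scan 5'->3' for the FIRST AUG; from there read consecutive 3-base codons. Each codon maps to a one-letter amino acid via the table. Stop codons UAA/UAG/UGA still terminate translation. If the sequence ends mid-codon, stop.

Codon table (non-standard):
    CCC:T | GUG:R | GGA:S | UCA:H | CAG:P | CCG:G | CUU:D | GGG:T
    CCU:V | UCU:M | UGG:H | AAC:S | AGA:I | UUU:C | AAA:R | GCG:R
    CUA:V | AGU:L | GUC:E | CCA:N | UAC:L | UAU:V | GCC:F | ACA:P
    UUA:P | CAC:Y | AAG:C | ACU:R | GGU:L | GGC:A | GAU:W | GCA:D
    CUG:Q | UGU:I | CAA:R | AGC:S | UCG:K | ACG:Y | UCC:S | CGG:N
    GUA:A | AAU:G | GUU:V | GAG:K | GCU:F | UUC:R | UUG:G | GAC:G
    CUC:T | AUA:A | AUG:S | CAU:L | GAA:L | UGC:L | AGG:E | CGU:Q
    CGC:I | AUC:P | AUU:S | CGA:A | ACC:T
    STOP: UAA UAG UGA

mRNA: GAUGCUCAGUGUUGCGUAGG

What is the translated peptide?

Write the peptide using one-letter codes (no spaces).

Answer: STLVR

Derivation:
start AUG at pos 1
pos 1: AUG -> S; peptide=S
pos 4: CUC -> T; peptide=ST
pos 7: AGU -> L; peptide=STL
pos 10: GUU -> V; peptide=STLV
pos 13: GCG -> R; peptide=STLVR
pos 16: UAG -> STOP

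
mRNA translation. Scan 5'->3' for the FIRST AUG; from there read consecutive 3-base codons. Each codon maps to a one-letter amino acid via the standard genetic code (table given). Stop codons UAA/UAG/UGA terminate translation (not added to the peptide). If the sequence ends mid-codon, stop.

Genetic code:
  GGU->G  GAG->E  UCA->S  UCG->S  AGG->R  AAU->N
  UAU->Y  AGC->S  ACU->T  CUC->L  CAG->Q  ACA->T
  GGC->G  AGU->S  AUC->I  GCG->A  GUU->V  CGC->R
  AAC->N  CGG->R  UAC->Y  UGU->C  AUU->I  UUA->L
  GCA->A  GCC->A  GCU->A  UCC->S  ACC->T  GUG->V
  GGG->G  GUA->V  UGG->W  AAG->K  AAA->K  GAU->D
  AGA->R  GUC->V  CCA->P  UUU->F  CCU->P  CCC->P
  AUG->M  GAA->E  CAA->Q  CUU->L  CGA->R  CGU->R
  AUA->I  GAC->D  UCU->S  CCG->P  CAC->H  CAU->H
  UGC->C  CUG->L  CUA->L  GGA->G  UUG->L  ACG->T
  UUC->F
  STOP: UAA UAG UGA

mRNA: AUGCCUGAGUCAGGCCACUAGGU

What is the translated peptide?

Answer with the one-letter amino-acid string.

Answer: MPESGH

Derivation:
start AUG at pos 0
pos 0: AUG -> M; peptide=M
pos 3: CCU -> P; peptide=MP
pos 6: GAG -> E; peptide=MPE
pos 9: UCA -> S; peptide=MPES
pos 12: GGC -> G; peptide=MPESG
pos 15: CAC -> H; peptide=MPESGH
pos 18: UAG -> STOP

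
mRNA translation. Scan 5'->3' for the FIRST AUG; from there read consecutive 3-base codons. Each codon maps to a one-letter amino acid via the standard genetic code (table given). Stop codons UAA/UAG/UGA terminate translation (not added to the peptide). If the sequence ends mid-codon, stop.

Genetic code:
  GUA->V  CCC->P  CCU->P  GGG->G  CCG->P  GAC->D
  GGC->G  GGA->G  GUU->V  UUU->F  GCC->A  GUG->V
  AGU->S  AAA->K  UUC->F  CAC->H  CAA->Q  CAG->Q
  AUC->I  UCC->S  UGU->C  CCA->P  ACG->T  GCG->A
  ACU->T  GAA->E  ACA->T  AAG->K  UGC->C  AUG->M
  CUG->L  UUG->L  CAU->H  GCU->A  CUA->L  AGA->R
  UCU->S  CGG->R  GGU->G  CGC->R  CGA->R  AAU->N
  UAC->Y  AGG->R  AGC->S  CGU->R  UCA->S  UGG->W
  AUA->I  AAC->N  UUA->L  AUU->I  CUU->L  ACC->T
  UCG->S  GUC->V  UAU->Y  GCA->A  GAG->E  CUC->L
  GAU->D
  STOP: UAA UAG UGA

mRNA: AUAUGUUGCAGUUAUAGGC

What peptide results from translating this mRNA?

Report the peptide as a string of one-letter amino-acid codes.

Answer: MLQL

Derivation:
start AUG at pos 2
pos 2: AUG -> M; peptide=M
pos 5: UUG -> L; peptide=ML
pos 8: CAG -> Q; peptide=MLQ
pos 11: UUA -> L; peptide=MLQL
pos 14: UAG -> STOP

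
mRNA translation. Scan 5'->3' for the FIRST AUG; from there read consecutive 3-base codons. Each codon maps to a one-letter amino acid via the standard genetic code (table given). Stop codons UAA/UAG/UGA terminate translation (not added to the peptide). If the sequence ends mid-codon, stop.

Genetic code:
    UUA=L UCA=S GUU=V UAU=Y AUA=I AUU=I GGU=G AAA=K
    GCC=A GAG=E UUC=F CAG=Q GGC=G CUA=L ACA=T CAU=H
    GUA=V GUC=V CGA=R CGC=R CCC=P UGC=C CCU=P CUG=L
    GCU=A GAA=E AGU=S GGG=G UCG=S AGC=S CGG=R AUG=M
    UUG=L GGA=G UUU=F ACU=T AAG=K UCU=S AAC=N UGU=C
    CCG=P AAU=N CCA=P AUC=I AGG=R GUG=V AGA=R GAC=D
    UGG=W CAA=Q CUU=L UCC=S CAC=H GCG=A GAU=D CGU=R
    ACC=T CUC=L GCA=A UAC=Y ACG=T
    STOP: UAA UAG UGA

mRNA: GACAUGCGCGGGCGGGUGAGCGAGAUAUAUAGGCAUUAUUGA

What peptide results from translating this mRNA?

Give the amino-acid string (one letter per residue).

Answer: MRGRVSEIYRHY

Derivation:
start AUG at pos 3
pos 3: AUG -> M; peptide=M
pos 6: CGC -> R; peptide=MR
pos 9: GGG -> G; peptide=MRG
pos 12: CGG -> R; peptide=MRGR
pos 15: GUG -> V; peptide=MRGRV
pos 18: AGC -> S; peptide=MRGRVS
pos 21: GAG -> E; peptide=MRGRVSE
pos 24: AUA -> I; peptide=MRGRVSEI
pos 27: UAU -> Y; peptide=MRGRVSEIY
pos 30: AGG -> R; peptide=MRGRVSEIYR
pos 33: CAU -> H; peptide=MRGRVSEIYRH
pos 36: UAU -> Y; peptide=MRGRVSEIYRHY
pos 39: UGA -> STOP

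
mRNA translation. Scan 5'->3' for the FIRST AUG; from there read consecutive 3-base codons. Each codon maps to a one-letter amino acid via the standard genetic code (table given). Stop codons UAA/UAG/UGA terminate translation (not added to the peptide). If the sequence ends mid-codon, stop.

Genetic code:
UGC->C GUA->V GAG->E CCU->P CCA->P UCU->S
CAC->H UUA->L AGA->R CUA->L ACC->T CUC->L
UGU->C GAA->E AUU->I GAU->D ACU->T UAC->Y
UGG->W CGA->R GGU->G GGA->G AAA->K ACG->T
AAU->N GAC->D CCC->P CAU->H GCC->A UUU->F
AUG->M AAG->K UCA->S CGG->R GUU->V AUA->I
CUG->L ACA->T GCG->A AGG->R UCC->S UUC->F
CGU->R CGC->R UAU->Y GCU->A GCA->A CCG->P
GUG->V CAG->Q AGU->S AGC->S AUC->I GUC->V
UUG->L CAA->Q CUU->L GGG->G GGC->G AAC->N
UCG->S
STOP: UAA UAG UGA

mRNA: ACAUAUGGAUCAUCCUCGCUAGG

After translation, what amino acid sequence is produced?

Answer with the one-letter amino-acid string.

Answer: MDHPR

Derivation:
start AUG at pos 4
pos 4: AUG -> M; peptide=M
pos 7: GAU -> D; peptide=MD
pos 10: CAU -> H; peptide=MDH
pos 13: CCU -> P; peptide=MDHP
pos 16: CGC -> R; peptide=MDHPR
pos 19: UAG -> STOP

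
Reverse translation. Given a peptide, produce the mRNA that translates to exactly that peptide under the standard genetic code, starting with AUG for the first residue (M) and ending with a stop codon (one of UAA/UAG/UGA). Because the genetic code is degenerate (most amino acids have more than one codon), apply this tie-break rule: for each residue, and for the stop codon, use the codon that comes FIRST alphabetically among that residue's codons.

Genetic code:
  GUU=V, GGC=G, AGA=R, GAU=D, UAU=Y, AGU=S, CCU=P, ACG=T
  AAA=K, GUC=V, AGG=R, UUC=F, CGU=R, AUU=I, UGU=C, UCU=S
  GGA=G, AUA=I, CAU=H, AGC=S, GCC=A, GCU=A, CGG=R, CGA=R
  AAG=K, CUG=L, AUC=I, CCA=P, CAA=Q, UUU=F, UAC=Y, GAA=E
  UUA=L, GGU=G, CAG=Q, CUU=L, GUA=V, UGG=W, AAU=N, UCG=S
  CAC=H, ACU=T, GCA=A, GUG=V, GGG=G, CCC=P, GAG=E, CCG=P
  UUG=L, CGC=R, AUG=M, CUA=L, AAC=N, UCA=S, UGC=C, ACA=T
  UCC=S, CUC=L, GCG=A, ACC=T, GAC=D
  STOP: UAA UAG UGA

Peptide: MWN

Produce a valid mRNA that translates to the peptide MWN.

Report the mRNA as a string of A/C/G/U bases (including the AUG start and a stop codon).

Answer: mRNA: AUGUGGAACUAA

Derivation:
residue 1: M -> AUG (start codon)
residue 2: W -> UGG (only codon)
residue 3: N codons sorted = AAC,AAU -> pick first = AAC
terminator: stop codons sorted = UAA,UAG,UGA -> pick first = UAA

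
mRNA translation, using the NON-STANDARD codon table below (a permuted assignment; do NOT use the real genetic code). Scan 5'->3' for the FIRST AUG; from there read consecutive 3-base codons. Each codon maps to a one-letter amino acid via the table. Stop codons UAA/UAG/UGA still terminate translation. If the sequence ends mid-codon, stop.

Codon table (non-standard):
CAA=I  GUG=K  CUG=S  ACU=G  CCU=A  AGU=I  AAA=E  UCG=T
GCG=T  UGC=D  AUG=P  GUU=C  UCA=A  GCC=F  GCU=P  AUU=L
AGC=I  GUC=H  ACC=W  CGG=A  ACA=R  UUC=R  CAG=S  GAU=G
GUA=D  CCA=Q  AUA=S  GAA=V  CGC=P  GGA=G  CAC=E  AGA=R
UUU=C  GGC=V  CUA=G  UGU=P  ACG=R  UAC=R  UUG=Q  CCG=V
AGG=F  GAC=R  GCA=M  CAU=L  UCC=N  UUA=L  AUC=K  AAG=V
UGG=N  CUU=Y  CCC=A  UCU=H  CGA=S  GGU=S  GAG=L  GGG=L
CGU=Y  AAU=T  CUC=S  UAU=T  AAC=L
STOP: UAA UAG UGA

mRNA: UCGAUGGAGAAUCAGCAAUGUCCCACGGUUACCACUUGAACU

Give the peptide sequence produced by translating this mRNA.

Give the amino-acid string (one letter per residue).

Answer: PLTSIPARCWG

Derivation:
start AUG at pos 3
pos 3: AUG -> P; peptide=P
pos 6: GAG -> L; peptide=PL
pos 9: AAU -> T; peptide=PLT
pos 12: CAG -> S; peptide=PLTS
pos 15: CAA -> I; peptide=PLTSI
pos 18: UGU -> P; peptide=PLTSIP
pos 21: CCC -> A; peptide=PLTSIPA
pos 24: ACG -> R; peptide=PLTSIPAR
pos 27: GUU -> C; peptide=PLTSIPARC
pos 30: ACC -> W; peptide=PLTSIPARCW
pos 33: ACU -> G; peptide=PLTSIPARCWG
pos 36: UGA -> STOP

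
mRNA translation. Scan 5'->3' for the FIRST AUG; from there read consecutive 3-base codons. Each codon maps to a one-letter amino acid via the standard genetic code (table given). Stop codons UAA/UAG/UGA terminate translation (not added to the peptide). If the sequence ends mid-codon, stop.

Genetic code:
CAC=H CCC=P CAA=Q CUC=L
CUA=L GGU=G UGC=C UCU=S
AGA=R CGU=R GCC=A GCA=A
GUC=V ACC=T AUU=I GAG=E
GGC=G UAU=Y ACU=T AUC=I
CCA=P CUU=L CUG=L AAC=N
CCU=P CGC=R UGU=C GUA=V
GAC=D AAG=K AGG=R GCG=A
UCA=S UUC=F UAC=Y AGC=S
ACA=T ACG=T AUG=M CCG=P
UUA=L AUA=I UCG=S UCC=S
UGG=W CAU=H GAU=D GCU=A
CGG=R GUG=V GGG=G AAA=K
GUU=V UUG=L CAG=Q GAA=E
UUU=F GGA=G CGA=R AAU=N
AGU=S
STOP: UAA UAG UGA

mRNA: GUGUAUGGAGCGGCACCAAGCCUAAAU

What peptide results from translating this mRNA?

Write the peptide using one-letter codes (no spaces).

start AUG at pos 4
pos 4: AUG -> M; peptide=M
pos 7: GAG -> E; peptide=ME
pos 10: CGG -> R; peptide=MER
pos 13: CAC -> H; peptide=MERH
pos 16: CAA -> Q; peptide=MERHQ
pos 19: GCC -> A; peptide=MERHQA
pos 22: UAA -> STOP

Answer: MERHQA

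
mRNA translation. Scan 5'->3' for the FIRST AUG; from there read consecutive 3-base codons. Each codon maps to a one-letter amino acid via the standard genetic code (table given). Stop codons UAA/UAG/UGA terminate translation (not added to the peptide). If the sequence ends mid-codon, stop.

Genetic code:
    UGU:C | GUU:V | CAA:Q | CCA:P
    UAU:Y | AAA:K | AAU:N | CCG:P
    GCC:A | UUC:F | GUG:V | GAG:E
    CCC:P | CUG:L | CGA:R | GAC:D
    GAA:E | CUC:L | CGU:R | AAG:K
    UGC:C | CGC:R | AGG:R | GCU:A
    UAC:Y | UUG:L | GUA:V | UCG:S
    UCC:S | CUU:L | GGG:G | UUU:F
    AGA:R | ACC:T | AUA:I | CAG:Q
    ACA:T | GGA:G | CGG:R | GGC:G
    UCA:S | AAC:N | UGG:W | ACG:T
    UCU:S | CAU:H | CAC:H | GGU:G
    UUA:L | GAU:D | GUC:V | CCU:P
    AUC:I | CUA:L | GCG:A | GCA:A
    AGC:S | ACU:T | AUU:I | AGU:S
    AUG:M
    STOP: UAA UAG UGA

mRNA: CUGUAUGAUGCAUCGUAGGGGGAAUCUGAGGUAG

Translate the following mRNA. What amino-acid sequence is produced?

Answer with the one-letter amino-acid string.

start AUG at pos 4
pos 4: AUG -> M; peptide=M
pos 7: AUG -> M; peptide=MM
pos 10: CAU -> H; peptide=MMH
pos 13: CGU -> R; peptide=MMHR
pos 16: AGG -> R; peptide=MMHRR
pos 19: GGG -> G; peptide=MMHRRG
pos 22: AAU -> N; peptide=MMHRRGN
pos 25: CUG -> L; peptide=MMHRRGNL
pos 28: AGG -> R; peptide=MMHRRGNLR
pos 31: UAG -> STOP

Answer: MMHRRGNLR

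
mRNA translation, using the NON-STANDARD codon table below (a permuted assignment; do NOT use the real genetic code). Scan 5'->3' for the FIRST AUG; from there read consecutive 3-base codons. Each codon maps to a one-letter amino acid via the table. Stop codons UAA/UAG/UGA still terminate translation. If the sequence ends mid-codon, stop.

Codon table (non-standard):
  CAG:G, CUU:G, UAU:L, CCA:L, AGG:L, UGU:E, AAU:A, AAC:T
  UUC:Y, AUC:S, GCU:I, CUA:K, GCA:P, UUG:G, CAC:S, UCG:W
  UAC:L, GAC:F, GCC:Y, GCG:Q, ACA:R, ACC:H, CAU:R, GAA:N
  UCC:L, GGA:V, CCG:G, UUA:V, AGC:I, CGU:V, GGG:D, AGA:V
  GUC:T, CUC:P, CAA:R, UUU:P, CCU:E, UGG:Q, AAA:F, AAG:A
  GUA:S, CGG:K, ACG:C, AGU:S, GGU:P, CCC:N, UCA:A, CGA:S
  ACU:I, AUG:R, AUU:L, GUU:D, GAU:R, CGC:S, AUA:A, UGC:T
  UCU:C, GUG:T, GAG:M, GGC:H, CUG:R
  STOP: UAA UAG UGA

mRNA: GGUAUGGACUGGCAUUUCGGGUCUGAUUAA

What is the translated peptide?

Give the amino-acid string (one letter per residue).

Answer: RFQRYDCR

Derivation:
start AUG at pos 3
pos 3: AUG -> R; peptide=R
pos 6: GAC -> F; peptide=RF
pos 9: UGG -> Q; peptide=RFQ
pos 12: CAU -> R; peptide=RFQR
pos 15: UUC -> Y; peptide=RFQRY
pos 18: GGG -> D; peptide=RFQRYD
pos 21: UCU -> C; peptide=RFQRYDC
pos 24: GAU -> R; peptide=RFQRYDCR
pos 27: UAA -> STOP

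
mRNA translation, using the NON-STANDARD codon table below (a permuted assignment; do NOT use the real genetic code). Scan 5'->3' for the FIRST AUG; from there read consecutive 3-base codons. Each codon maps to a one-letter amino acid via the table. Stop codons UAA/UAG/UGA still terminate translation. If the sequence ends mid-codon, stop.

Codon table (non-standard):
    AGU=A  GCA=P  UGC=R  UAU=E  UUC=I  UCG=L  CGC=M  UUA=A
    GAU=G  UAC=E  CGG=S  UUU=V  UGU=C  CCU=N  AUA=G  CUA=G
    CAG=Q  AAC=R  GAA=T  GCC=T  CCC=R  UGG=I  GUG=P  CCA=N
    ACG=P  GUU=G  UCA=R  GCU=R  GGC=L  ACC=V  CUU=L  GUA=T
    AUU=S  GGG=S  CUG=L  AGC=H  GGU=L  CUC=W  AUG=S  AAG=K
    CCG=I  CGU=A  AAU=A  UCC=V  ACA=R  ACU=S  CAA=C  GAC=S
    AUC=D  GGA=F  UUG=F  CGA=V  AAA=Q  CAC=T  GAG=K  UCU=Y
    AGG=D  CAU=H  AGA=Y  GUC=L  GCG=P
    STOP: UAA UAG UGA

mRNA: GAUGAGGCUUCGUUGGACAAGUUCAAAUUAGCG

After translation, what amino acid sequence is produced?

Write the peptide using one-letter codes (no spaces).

start AUG at pos 1
pos 1: AUG -> S; peptide=S
pos 4: AGG -> D; peptide=SD
pos 7: CUU -> L; peptide=SDL
pos 10: CGU -> A; peptide=SDLA
pos 13: UGG -> I; peptide=SDLAI
pos 16: ACA -> R; peptide=SDLAIR
pos 19: AGU -> A; peptide=SDLAIRA
pos 22: UCA -> R; peptide=SDLAIRAR
pos 25: AAU -> A; peptide=SDLAIRARA
pos 28: UAG -> STOP

Answer: SDLAIRARA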